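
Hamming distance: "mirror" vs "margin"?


Comparing character by character (same length = 6):
  Pos 0: 'm' vs 'm' =
  Pos 1: 'i' vs 'a' !=
  Pos 2: 'r' vs 'r' =
  Pos 3: 'r' vs 'g' !=
  Pos 4: 'o' vs 'i' !=
  Pos 5: 'r' vs 'n' !=
Hamming distance = 4


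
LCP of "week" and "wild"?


Word 1: "week"
Word 2: "wild"
Comparing from start:
  Pos 0: 'w' == 'w'
  Pos 1: 'e' != 'i' (stop)
LCP = "w" (length 1)


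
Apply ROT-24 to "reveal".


Word: "reveal"
Shift: 24
Each letter → (letter + shift) mod 26:
  'r' (17) + 24 = 15 → 'p'
  'e' (4) + 24 = 2 → 'c'
  'v' (21) + 24 = 19 → 't'
  'e' (4) + 24 = 2 → 'c'
  'a' (0) + 24 = 24 → 'y'
  'l' (11) + 24 = 9 → 'j'
Result = "pctcyj"


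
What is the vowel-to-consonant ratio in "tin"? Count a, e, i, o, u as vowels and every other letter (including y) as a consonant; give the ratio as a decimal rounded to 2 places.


Word: "tin"
Vowels (a,e,i,o,u): 1
Consonants: 2
Ratio = 1/2
= 0.50


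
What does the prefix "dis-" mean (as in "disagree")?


Prefix: dis-
As in: disagree -> dis- + agree
Meaning = not / opposite


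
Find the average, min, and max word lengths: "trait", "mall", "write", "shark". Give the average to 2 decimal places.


Lengths: "trait"=5, "mall"=4, "write"=5, "shark"=5
Sum = 19, Count = 4
Average = 19/4 = 4.75
= avg=4.75, min=4, max=5


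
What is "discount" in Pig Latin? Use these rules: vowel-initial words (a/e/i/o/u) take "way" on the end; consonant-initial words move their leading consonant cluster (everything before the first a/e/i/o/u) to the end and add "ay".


Word: "discount"
Starts with consonant(s) → move to end, add 'ay'
Consonant cluster: "d"
Pig Latin = "iscountday"


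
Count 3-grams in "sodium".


Word: "sodium" (length 6)
Number of 3-grams = length - 3 + 1 = 6 - 3 + 1
= 4


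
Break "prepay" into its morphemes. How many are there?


Word: "prepay"
Morphemes: pre- / pay
Each morpheme carries meaning
= 2 morphemes


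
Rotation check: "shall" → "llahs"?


Word: "shall", Candidate: "llahs"
Method: check if candidate is substring of word+word
"shallshall" contains "llahs"? No
Is rotation = No


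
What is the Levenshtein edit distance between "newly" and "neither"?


Word 1: "newly" (length 5)
Word 2: "neither" (length 7)
One optimal edit sequence (insert/delete/substitute each cost 1):
  1. keep 'n'
  2. keep 'e'
  3. insert 'i'  (+1)
  4. insert 't'  (+1)
  5. substitute 'w' -> 'h'  (+1)
  6. substitute 'l' -> 'e'  (+1)
  7. substitute 'y' -> 'r'  (+1)
Total edit operations: 5
Edit distance = 5


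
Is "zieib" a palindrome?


Word: "zieib"
Reversed: "bieiz"
Forward == Backward? zieib != bieiz
Palindrome = No


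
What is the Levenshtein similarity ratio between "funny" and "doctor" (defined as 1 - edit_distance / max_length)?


Word 1: "funny" (length 5)
Word 2: "doctor" (length 6)
One optimal edit sequence:
  1. insert 'd'  (+1)
  2. substitute 'f' -> 'o'  (+1)
  3. substitute 'u' -> 'c'  (+1)
  4. substitute 'n' -> 't'  (+1)
  5. substitute 'n' -> 'o'  (+1)
  6. substitute 'y' -> 'r'  (+1)
Edit distance = 6
Max length = max(5, 6) = 6
Similarity = 1 - 6/6
= 0.0000


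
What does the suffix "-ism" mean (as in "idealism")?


Suffix: -ism
Example: idealism (ideal + -ism)
Meaning = belief / practice


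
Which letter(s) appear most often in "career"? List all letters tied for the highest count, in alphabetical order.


Word: "career"
Letter counts:
  'a': 1
  'c': 1
  'e': 2
  'r': 2
Maximum count = 2
Most frequent = 'e', 'r' (2 times each)


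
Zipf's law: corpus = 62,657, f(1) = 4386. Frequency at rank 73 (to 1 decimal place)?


Zipf's law: f(r) = f(1) / r
f(1) = 4386
f(73) = 4386 / 73
= 60.1 occurrences


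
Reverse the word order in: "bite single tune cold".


Original: "bite single tune cold"
Words (1..n): bite | single | tune | cold
Reversed (n..1): cold | tune | single | bite
Result = "cold tune single bite"


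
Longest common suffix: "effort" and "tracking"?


Word 1: "effort"
Word 2: "tracking"
Comparing from end:
  Pos -1: 't' != 'g' (stop)
LCS = "" (length 0)


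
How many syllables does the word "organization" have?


Word: "organization"
Syllable breakdown: or · gan · i · za · tion
Counting: 5 parts
= 5 syllables


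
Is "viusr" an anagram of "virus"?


Word 1: "virus" → sorted: irsuv
Word 2: "viusr" → sorted: irsuv
Same letters? irsuv == irsuv
Anagram = Yes


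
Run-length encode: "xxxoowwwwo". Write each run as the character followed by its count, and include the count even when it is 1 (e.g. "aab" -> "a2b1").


String: "xxxoowwwwo"
Scanning for consecutive runs:
  'x' x 3
  'o' x 2
  'w' x 4
  'o' x 1
RLE = "x3o2w4o1"


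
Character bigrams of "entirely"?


Word: "entirely" (length 8)
Number of bigrams = 8 - 2 + 1 = 7
  Position 0: "en"
  Position 1: "nt"
  Position 2: "ti"
  Position 3: "ir"
  Position 4: "re"
  Position 5: "el"
  Position 6: "ly"
Bigrams = "en", "nt", "ti", "ir", "re", "el", "ly"


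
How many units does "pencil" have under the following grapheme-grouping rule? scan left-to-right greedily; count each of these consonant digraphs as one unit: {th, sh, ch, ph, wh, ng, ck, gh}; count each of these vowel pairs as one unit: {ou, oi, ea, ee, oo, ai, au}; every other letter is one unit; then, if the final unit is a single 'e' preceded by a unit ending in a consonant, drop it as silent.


Word: "pencil" (6 letters)
Left-to-right scan:
  [1] 'p' (letter)
  [2] 'e' (letter)
  [3] 'n' (letter)
  [4] 'c' (letter)
  [5] 'i' (letter)
  [6] 'l' (letter)
Units from scan: 6
Sound units = 6 units


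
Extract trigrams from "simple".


Word: "simple" (length 6)
Number of trigrams = 6 - 3 + 1 = 4
  Position 0: "sim"
  Position 1: "imp"
  Position 2: "mpl"
  Position 3: "ple"
Trigrams = "sim", "imp", "mpl", "ple"


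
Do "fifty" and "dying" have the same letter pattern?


Pattern of "fifty": [0, 1, 0, 2, 3]
Pattern of "dying": [0, 1, 2, 3, 4]
Patterns do not match
Same pattern = No


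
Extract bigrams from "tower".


Word: "tower" (length 5)
Number of bigrams = 5 - 2 + 1 = 4
  Position 0: "to"
  Position 1: "ow"
  Position 2: "we"
  Position 3: "er"
Bigrams = "to", "ow", "we", "er"


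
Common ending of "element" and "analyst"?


Word 1: "element"
Word 2: "analyst"
Comparing from end:
  Pos -1: 't' == 't'
  Pos -2: 'n' != 's' (stop)
LCS = "t" (length 1)


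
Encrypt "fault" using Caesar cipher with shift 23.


Word: "fault"
Shift: 23
Each letter → (letter + shift) mod 26:
  'f' (5) + 23 = 2 → 'c'
  'a' (0) + 23 = 23 → 'x'
  'u' (20) + 23 = 17 → 'r'
  'l' (11) + 23 = 8 → 'i'
  't' (19) + 23 = 16 → 'q'
Result = "cxriq"


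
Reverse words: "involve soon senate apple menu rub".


Original: "involve soon senate apple menu rub"
Words (1..n): involve | soon | senate | apple | menu | rub
Reversed (n..1): rub | menu | apple | senate | soon | involve
Result = "rub menu apple senate soon involve"


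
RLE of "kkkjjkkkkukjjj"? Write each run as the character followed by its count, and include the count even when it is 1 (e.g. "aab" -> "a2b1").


String: "kkkjjkkkkukjjj"
Scanning for consecutive runs:
  'k' x 3
  'j' x 2
  'k' x 4
  'u' x 1
  'k' x 1
  'j' x 3
RLE = "k3j2k4u1k1j3"


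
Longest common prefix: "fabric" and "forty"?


Word 1: "fabric"
Word 2: "forty"
Comparing from start:
  Pos 0: 'f' == 'f'
  Pos 1: 'a' != 'o' (stop)
LCP = "f" (length 1)


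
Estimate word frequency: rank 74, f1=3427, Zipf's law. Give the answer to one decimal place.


Zipf's law: f(r) = f(1) / r
f(1) = 3427
f(74) = 3427 / 74
= 46.3 occurrences


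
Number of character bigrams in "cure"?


Word: "cure" (length 4)
Number of 2-grams = length - 2 + 1 = 4 - 2 + 1
= 3


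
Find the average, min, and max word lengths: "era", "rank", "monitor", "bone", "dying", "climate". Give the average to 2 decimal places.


Lengths: "era"=3, "rank"=4, "monitor"=7, "bone"=4, "dying"=5, "climate"=7
Sum = 30, Count = 6
Average = 30/6 = 5.00
= avg=5.00, min=3, max=7


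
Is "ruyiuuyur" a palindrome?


Word: "ruyiuuyur"
Reversed: "ruyuuiyur"
Forward == Backward? ruyiuuyur != ruyuuiyur
Palindrome = No


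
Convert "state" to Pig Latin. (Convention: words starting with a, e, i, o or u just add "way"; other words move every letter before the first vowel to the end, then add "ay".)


Word: "state"
Starts with consonant(s) → move to end, add 'ay'
Consonant cluster: "st"
Pig Latin = "atestay"


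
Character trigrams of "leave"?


Word: "leave" (length 5)
Number of trigrams = 5 - 3 + 1 = 3
  Position 0: "lea"
  Position 1: "eav"
  Position 2: "ave"
Trigrams = "lea", "eav", "ave"


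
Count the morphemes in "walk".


Word: "walk"
Morphemes: walk
Each morpheme carries meaning
= 1 morpheme


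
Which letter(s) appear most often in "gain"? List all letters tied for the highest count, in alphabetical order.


Word: "gain"
Letter counts:
  'a': 1
  'g': 1
  'i': 1
  'n': 1
Maximum count = 1
Most frequent = 'a', 'g', 'i', 'n' (1 time each)


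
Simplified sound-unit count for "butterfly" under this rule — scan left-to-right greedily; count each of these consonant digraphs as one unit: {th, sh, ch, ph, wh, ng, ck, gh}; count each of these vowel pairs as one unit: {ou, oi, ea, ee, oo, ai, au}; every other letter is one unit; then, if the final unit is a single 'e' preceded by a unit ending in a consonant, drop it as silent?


Word: "butterfly" (9 letters)
Left-to-right scan:
  1. 'b' (letter)
  2. 'u' (letter)
  3. 't' (letter)
  4. 't' (letter)
  5. 'e' (letter)
  6. 'r' (letter)
  7. 'f' (letter)
  8. 'l' (letter)
  9. 'y' (letter)
Units from scan: 9
Sound units = 9 units


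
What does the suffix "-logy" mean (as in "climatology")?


Suffix: -logy
Example: climatology (climate + -logy, with a spelling change)
Meaning = study of


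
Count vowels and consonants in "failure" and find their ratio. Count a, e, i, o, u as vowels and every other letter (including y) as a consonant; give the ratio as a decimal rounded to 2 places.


Word: "failure"
Vowels (a,e,i,o,u): 4
Consonants: 3
Ratio = 4/3
= 1.33


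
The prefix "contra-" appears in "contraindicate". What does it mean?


Prefix: contra-
Example: contraindicate = contra- + indicate
Meaning = against


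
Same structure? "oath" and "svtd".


Pattern of "oath": [0, 1, 2, 3]
Pattern of "svtd": [0, 1, 2, 3]
Patterns match
Same pattern = Yes


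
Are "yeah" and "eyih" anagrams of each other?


Word 1: "yeah" → sorted: aehy
Word 2: "eyih" → sorted: ehiy
Same letters? aehy != ehiy
Anagram = No


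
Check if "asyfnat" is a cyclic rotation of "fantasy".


Word: "fantasy", Candidate: "asyfnat"
Method: check if candidate is substring of word+word
"fantasyfantasy" contains "asyfnat"? No
Is rotation = No


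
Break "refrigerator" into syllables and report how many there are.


Word: "refrigerator"
Syllable breakdown: re · frig · er · a · tor
Counting: 5 parts
= 5 syllables


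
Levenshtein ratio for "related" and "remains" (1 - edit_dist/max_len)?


Word 1: "related" (length 7)
Word 2: "remains" (length 7)
One optimal edit sequence:
  1. keep 'r'
  2. keep 'e'
  3. substitute 'l' -> 'm'  (+1)
  4. keep 'a'
  5. substitute 't' -> 'i'  (+1)
  6. substitute 'e' -> 'n'  (+1)
  7. substitute 'd' -> 's'  (+1)
Edit distance = 4
Max length = max(7, 7) = 7
Similarity = 1 - 4/7
= 0.4286


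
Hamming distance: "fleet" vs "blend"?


Comparing character by character (same length = 5):
  Pos 0: 'f' vs 'b' !=
  Pos 1: 'l' vs 'l' =
  Pos 2: 'e' vs 'e' =
  Pos 3: 'e' vs 'n' !=
  Pos 4: 't' vs 'd' !=
Hamming distance = 3


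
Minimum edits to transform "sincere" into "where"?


Word 1: "sincere" (length 7)
Word 2: "where" (length 5)
One optimal edit sequence (insert/delete/substitute each cost 1):
  1. delete 's'  (+1)
  2. delete 'i'  (+1)
  3. substitute 'n' -> 'w'  (+1)
  4. substitute 'c' -> 'h'  (+1)
  5. keep 'e'
  6. keep 'r'
  7. keep 'e'
Total edit operations: 4
Edit distance = 4


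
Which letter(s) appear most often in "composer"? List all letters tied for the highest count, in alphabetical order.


Word: "composer"
Letter counts:
  'c': 1
  'e': 1
  'm': 1
  'o': 2
  'p': 1
  'r': 1
  's': 1
Maximum count = 2
Most frequent = 'o' (2 times each)


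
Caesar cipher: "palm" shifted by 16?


Word: "palm"
Shift: 16
Each letter → (letter + shift) mod 26:
  'p' (15) + 16 = 5 → 'f'
  'a' (0) + 16 = 16 → 'q'
  'l' (11) + 16 = 1 → 'b'
  'm' (12) + 16 = 2 → 'c'
Result = "fqbc"


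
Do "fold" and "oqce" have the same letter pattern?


Pattern of "fold": [0, 1, 2, 3]
Pattern of "oqce": [0, 1, 2, 3]
Patterns match
Same pattern = Yes


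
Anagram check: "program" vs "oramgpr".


Word 1: "program" → sorted: agmoprr
Word 2: "oramgpr" → sorted: agmoprr
Same letters? agmoprr == agmoprr
Anagram = Yes


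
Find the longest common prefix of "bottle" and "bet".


Word 1: "bottle"
Word 2: "bet"
Comparing from start:
  Pos 0: 'b' == 'b'
  Pos 1: 'o' != 'e' (stop)
LCP = "b" (length 1)


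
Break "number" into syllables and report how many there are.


Word: "number"
Syllable breakdown: num · ber
Counting: 2 parts
= 2 syllables


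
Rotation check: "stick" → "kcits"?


Word: "stick", Candidate: "kcits"
Method: check if candidate is substring of word+word
"stickstick" contains "kcits"? No
Is rotation = No


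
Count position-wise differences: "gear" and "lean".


Comparing character by character (same length = 4):
  Pos 0: 'g' vs 'l' !=
  Pos 1: 'e' vs 'e' =
  Pos 2: 'a' vs 'a' =
  Pos 3: 'r' vs 'n' !=
Hamming distance = 2


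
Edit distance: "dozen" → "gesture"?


Word 1: "dozen" (length 5)
Word 2: "gesture" (length 7)
One optimal edit sequence (insert/delete/substitute each cost 1):
  1. insert 'g'  (+1)
  2. insert 'e'  (+1)
  3. substitute 'd' -> 's'  (+1)
  4. substitute 'o' -> 't'  (+1)
  5. substitute 'z' -> 'u'  (+1)
  6. substitute 'e' -> 'r'  (+1)
  7. substitute 'n' -> 'e'  (+1)
Total edit operations: 7
Edit distance = 7


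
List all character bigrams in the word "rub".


Word: "rub" (length 3)
Number of bigrams = 3 - 2 + 1 = 2
  Position 0: "ru"
  Position 1: "ub"
Bigrams = "ru", "ub"


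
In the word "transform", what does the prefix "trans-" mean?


Prefix: trans-
Example: transform = trans- + form
Meaning = across


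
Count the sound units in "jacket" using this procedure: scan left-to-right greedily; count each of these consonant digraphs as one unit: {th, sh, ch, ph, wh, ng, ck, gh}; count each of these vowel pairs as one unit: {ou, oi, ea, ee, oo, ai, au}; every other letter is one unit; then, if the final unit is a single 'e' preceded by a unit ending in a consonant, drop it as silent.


Word: "jacket" (6 letters)
Left-to-right scan:
  1. 'j' (letter)
  2. 'a' (letter)
  3. 'ck' (digraph)
  4. 'e' (letter)
  5. 't' (letter)
Units from scan: 5
Sound units = 5 units


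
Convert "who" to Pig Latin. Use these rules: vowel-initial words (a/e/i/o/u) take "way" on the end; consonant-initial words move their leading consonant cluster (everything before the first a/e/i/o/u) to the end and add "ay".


Word: "who"
Starts with consonant(s) → move to end, add 'ay'
Consonant cluster: "wh"
Pig Latin = "owhay"


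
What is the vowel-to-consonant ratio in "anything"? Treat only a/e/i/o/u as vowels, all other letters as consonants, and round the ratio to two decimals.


Word: "anything"
Vowels (a,e,i,o,u): 2
Consonants: 6
Ratio = 2/6
= 0.33


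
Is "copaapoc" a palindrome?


Word: "copaapoc"
Reversed: "copaapoc"
Forward == Backward? copaapoc == copaapoc
Palindrome = Yes


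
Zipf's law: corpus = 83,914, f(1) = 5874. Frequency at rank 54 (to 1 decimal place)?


Zipf's law: f(r) = f(1) / r
f(1) = 5874
f(54) = 5874 / 54
= 108.8 occurrences


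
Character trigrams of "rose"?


Word: "rose" (length 4)
Number of trigrams = 4 - 3 + 1 = 2
  Position 0: "ros"
  Position 1: "ose"
Trigrams = "ros", "ose"


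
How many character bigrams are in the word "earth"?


Word: "earth" (length 5)
Number of 2-grams = length - 2 + 1 = 5 - 2 + 1
= 4


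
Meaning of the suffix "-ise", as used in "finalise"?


Suffix: -ise
Example: finalise (final + -ise)
Meaning = to make


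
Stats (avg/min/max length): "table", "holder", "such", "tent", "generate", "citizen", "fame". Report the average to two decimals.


Lengths: "table"=5, "holder"=6, "such"=4, "tent"=4, "generate"=8, "citizen"=7, "fame"=4
Sum = 38, Count = 7
Average = 38/7 = 5.43
= avg=5.43, min=4, max=8


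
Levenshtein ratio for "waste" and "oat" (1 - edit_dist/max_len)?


Word 1: "waste" (length 5)
Word 2: "oat" (length 3)
One optimal edit sequence:
  1. substitute 'w' -> 'o'  (+1)
  2. keep 'a'
  3. delete 's'  (+1)
  4. keep 't'
  5. delete 'e'  (+1)
Edit distance = 3
Max length = max(5, 3) = 5
Similarity = 1 - 3/5
= 0.4000


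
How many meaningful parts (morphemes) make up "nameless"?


Word: "nameless"
Morphemes: name / -less
Each morpheme carries meaning
= 2 morphemes


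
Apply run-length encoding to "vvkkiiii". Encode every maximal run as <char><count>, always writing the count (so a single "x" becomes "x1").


String: "vvkkiiii"
Scanning for consecutive runs:
  'v' x 2
  'k' x 2
  'i' x 4
RLE = "v2k2i4"


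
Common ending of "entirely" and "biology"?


Word 1: "entirely"
Word 2: "biology"
Comparing from end:
  Pos -1: 'y' == 'y'
  Pos -2: 'l' != 'g' (stop)
LCS = "y" (length 1)


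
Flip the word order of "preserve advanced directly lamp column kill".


Original: "preserve advanced directly lamp column kill"
Words (1..n): preserve | advanced | directly | lamp | column | kill
Reversed (n..1): kill | column | lamp | directly | advanced | preserve
Result = "kill column lamp directly advanced preserve"


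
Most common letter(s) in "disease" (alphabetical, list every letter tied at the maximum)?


Word: "disease"
Letter counts:
  'a': 1
  'd': 1
  'e': 2
  'i': 1
  's': 2
Maximum count = 2
Most frequent = 'e', 's' (2 times each)


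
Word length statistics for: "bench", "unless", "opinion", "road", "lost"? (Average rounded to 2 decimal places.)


Lengths: "bench"=5, "unless"=6, "opinion"=7, "road"=4, "lost"=4
Sum = 26, Count = 5
Average = 26/5 = 5.20
= avg=5.20, min=4, max=7


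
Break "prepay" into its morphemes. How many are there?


Word: "prepay"
Morphemes: pre- / pay
Each morpheme carries meaning
= 2 morphemes


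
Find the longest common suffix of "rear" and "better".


Word 1: "rear"
Word 2: "better"
Comparing from end:
  Pos -1: 'r' == 'r'
  Pos -2: 'a' != 'e' (stop)
LCS = "r" (length 1)


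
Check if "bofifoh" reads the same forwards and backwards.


Word: "bofifoh"
Reversed: "hofifob"
Forward == Backward? bofifoh != hofifob
Palindrome = No


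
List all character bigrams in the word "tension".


Word: "tension" (length 7)
Number of bigrams = 7 - 2 + 1 = 6
  Position 0: "te"
  Position 1: "en"
  Position 2: "ns"
  Position 3: "si"
  Position 4: "io"
  Position 5: "on"
Bigrams = "te", "en", "ns", "si", "io", "on"


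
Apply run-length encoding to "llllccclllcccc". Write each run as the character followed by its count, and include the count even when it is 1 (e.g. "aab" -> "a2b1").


String: "llllccclllcccc"
Scanning for consecutive runs:
  'l' x 4
  'c' x 3
  'l' x 3
  'c' x 4
RLE = "l4c3l3c4"


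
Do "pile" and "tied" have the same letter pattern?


Pattern of "pile": [0, 1, 2, 3]
Pattern of "tied": [0, 1, 2, 3]
Patterns match
Same pattern = Yes


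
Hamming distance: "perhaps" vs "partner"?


Comparing character by character (same length = 7):
  Pos 0: 'p' vs 'p' =
  Pos 1: 'e' vs 'a' !=
  Pos 2: 'r' vs 'r' =
  Pos 3: 'h' vs 't' !=
  Pos 4: 'a' vs 'n' !=
  Pos 5: 'p' vs 'e' !=
  Pos 6: 's' vs 'r' !=
Hamming distance = 5


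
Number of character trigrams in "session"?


Word: "session" (length 7)
Number of 3-grams = length - 3 + 1 = 7 - 3 + 1
= 5


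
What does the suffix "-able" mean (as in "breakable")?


Suffix: -able
As in: breakable -> break + -able
Meaning = capable of


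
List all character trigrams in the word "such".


Word: "such" (length 4)
Number of trigrams = 4 - 3 + 1 = 2
  Position 0: "suc"
  Position 1: "uch"
Trigrams = "suc", "uch"


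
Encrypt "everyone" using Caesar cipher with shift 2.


Word: "everyone"
Shift: 2
Each letter → (letter + shift) mod 26:
  'e' (4) + 2 = 6 → 'g'
  'v' (21) + 2 = 23 → 'x'
  'e' (4) + 2 = 6 → 'g'
  'r' (17) + 2 = 19 → 't'
  'y' (24) + 2 = 0 → 'a'
  'o' (14) + 2 = 16 → 'q'
  'n' (13) + 2 = 15 → 'p'
  'e' (4) + 2 = 6 → 'g'
Result = "gxgtaqpg"


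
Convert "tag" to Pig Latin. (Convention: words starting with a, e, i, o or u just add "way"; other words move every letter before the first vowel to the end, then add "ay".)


Word: "tag"
Starts with consonant(s) → move to end, add 'ay'
Consonant cluster: "t"
Pig Latin = "agtay"


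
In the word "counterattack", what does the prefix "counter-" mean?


Prefix: counter-
Example: counterattack (counter- + attack)
Meaning = against / opposite


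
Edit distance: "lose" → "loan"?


Word 1: "lose" (length 4)
Word 2: "loan" (length 4)
One optimal edit sequence (insert/delete/substitute each cost 1):
  1. keep 'l'
  2. keep 'o'
  3. substitute 's' -> 'a'  (+1)
  4. substitute 'e' -> 'n'  (+1)
Total edit operations: 2
Edit distance = 2


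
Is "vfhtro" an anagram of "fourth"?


Word 1: "fourth" → sorted: fhortu
Word 2: "vfhtro" → sorted: fhortv
Same letters? fhortu != fhortv
Anagram = No


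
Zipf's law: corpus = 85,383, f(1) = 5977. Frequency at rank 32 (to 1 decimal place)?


Zipf's law: f(r) = f(1) / r
f(1) = 5977
f(32) = 5977 / 32
= 186.8 occurrences


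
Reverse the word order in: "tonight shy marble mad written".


Original: "tonight shy marble mad written"
Words (1..n): tonight | shy | marble | mad | written
Reversed (n..1): written | mad | marble | shy | tonight
Result = "written mad marble shy tonight"


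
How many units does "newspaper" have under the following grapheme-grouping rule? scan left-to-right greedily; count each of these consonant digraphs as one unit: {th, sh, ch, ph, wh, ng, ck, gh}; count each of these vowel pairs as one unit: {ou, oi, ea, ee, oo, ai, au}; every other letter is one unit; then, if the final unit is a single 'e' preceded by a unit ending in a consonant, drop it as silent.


Word: "newspaper" (9 letters)
Left-to-right scan:
  1. 'n' (letter)
  2. 'e' (letter)
  3. 'w' (letter)
  4. 's' (letter)
  5. 'p' (letter)
  6. 'a' (letter)
  7. 'p' (letter)
  8. 'e' (letter)
  9. 'r' (letter)
Units from scan: 9
Sound units = 9 units


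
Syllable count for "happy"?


Word: "happy"
Syllable breakdown: hap · py
Counting: 2 parts
= 2 syllables


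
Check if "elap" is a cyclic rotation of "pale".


Word: "pale", Candidate: "elap"
Method: check if candidate is substring of word+word
"palepale" contains "elap"? No
Is rotation = No


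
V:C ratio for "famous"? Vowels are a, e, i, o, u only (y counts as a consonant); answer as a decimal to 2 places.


Word: "famous"
Vowels (a,e,i,o,u): 3
Consonants: 3
Ratio = 3/3
= 1.00


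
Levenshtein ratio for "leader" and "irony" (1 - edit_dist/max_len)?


Word 1: "leader" (length 6)
Word 2: "irony" (length 5)
One optimal edit sequence:
  1. delete 'l'  (+1)
  2. substitute 'e' -> 'i'  (+1)
  3. substitute 'a' -> 'r'  (+1)
  4. substitute 'd' -> 'o'  (+1)
  5. substitute 'e' -> 'n'  (+1)
  6. substitute 'r' -> 'y'  (+1)
Edit distance = 6
Max length = max(6, 5) = 6
Similarity = 1 - 6/6
= 0.0000


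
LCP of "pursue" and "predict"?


Word 1: "pursue"
Word 2: "predict"
Comparing from start:
  Pos 0: 'p' == 'p'
  Pos 1: 'u' != 'r' (stop)
LCP = "p" (length 1)


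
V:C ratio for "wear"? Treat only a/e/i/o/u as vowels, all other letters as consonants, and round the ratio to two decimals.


Word: "wear"
Vowels (a,e,i,o,u): 2
Consonants: 2
Ratio = 2/2
= 1.00


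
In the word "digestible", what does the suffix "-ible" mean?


Suffix: -ible
As in: digestible -> digest + -ible
Meaning = capable of


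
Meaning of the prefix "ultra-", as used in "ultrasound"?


Prefix: ultra-
As in: ultrasound -> ultra- + sound
Meaning = beyond


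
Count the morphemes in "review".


Word: "review"
Morphemes: re- + view
Each morpheme carries meaning
= 2 morphemes


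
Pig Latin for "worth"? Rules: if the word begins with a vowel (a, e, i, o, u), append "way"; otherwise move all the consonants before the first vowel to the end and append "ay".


Word: "worth"
Starts with consonant(s) → move to end, add 'ay'
Consonant cluster: "w"
Pig Latin = "orthway"


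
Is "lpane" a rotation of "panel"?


Word: "panel", Candidate: "lpane"
Method: check if candidate is substring of word+word
"panelpanel" contains "lpane"? Yes
Is rotation = Yes


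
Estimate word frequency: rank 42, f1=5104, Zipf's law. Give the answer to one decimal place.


Zipf's law: f(r) = f(1) / r
f(1) = 5104
f(42) = 5104 / 42
= 121.5 occurrences


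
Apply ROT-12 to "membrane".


Word: "membrane"
Shift: 12
Each letter → (letter + shift) mod 26:
  'm' (12) + 12 = 24 → 'y'
  'e' (4) + 12 = 16 → 'q'
  'm' (12) + 12 = 24 → 'y'
  'b' (1) + 12 = 13 → 'n'
  'r' (17) + 12 = 3 → 'd'
  'a' (0) + 12 = 12 → 'm'
  'n' (13) + 12 = 25 → 'z'
  'e' (4) + 12 = 16 → 'q'
Result = "yqyndmzq"


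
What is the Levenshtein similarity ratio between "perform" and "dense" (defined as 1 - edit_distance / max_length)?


Word 1: "perform" (length 7)
Word 2: "dense" (length 5)
One optimal edit sequence:
  1. substitute 'p' -> 'd'  (+1)
  2. keep 'e'
  3. delete 'r'  (+1)
  4. delete 'f'  (+1)
  5. substitute 'o' -> 'n'  (+1)
  6. substitute 'r' -> 's'  (+1)
  7. substitute 'm' -> 'e'  (+1)
Edit distance = 6
Max length = max(7, 5) = 7
Similarity = 1 - 6/7
= 0.1429


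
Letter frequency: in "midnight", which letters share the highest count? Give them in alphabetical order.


Word: "midnight"
Letter counts:
  'd': 1
  'g': 1
  'h': 1
  'i': 2
  'm': 1
  'n': 1
  't': 1
Maximum count = 2
Most frequent = 'i' (2 times each)


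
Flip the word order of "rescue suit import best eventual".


Original: "rescue suit import best eventual"
Words (1..n): rescue | suit | import | best | eventual
Reversed (n..1): eventual | best | import | suit | rescue
Result = "eventual best import suit rescue"


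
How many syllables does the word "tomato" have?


Word: "tomato"
Syllable breakdown: to / ma / to
Counting: 3 parts
= 3 syllables


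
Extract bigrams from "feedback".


Word: "feedback" (length 8)
Number of bigrams = 8 - 2 + 1 = 7
  Position 0: "fe"
  Position 1: "ee"
  Position 2: "ed"
  Position 3: "db"
  Position 4: "ba"
  Position 5: "ac"
  Position 6: "ck"
Bigrams = "fe", "ee", "ed", "db", "ba", "ac", "ck"


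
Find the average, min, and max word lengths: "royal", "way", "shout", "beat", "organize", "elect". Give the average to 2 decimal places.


Lengths: "royal"=5, "way"=3, "shout"=5, "beat"=4, "organize"=8, "elect"=5
Sum = 30, Count = 6
Average = 30/6 = 5.00
= avg=5.00, min=3, max=8


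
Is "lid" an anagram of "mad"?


Word 1: "mad" → sorted: adm
Word 2: "lid" → sorted: dil
Same letters? adm != dil
Anagram = No


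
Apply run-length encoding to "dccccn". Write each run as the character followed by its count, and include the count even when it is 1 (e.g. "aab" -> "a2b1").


String: "dccccn"
Scanning for consecutive runs:
  'd' x 1
  'c' x 4
  'n' x 1
RLE = "d1c4n1"


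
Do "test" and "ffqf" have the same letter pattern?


Pattern of "test": [0, 1, 2, 0]
Pattern of "ffqf": [0, 0, 1, 0]
Patterns do not match
Same pattern = No


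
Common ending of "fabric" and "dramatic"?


Word 1: "fabric"
Word 2: "dramatic"
Comparing from end:
  Pos -1: 'c' == 'c'
  Pos -2: 'i' == 'i'
  Pos -3: 'r' != 't' (stop)
LCS = "ic" (length 2)


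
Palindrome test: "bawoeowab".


Word: "bawoeowab"
Reversed: "bawoeowab"
Forward == Backward? bawoeowab == bawoeowab
Palindrome = Yes


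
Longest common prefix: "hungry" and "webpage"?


Word 1: "hungry"
Word 2: "webpage"
Comparing from start:
  Pos 0: 'h' != 'w' (stop)
LCP = "" (length 0)


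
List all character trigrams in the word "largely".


Word: "largely" (length 7)
Number of trigrams = 7 - 3 + 1 = 5
  Position 0: "lar"
  Position 1: "arg"
  Position 2: "rge"
  Position 3: "gel"
  Position 4: "ely"
Trigrams = "lar", "arg", "rge", "gel", "ely"


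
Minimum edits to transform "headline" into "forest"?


Word 1: "headline" (length 8)
Word 2: "forest" (length 6)
One optimal edit sequence (insert/delete/substitute each cost 1):
  1. delete 'h'  (+1)
  2. delete 'e'  (+1)
  3. substitute 'a' -> 'f'  (+1)
  4. substitute 'd' -> 'o'  (+1)
  5. substitute 'l' -> 'r'  (+1)
  6. substitute 'i' -> 'e'  (+1)
  7. substitute 'n' -> 's'  (+1)
  8. substitute 'e' -> 't'  (+1)
Total edit operations: 8
Edit distance = 8


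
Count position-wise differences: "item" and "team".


Comparing character by character (same length = 4):
  Pos 0: 'i' vs 't' !=
  Pos 1: 't' vs 'e' !=
  Pos 2: 'e' vs 'a' !=
  Pos 3: 'm' vs 'm' =
Hamming distance = 3


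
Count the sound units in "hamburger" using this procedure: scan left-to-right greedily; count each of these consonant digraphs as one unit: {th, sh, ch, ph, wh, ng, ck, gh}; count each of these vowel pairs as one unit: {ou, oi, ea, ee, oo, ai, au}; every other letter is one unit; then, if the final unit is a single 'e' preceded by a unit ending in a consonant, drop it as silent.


Word: "hamburger" (9 letters)
Left-to-right scan:
  [1] 'h' (letter)
  [2] 'a' (letter)
  [3] 'm' (letter)
  [4] 'b' (letter)
  [5] 'u' (letter)
  [6] 'r' (letter)
  [7] 'g' (letter)
  [8] 'e' (letter)
  [9] 'r' (letter)
Units from scan: 9
Sound units = 9 units


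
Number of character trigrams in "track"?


Word: "track" (length 5)
Number of 3-grams = length - 3 + 1 = 5 - 3 + 1
= 3


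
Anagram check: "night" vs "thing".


Word 1: "night" → sorted: ghint
Word 2: "thing" → sorted: ghint
Same letters? ghint == ghint
Anagram = Yes


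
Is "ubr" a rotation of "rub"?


Word: "rub", Candidate: "ubr"
Method: check if candidate is substring of word+word
"rubrub" contains "ubr"? Yes
Is rotation = Yes


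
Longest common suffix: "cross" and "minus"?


Word 1: "cross"
Word 2: "minus"
Comparing from end:
  Pos -1: 's' == 's'
  Pos -2: 's' != 'u' (stop)
LCS = "s" (length 1)


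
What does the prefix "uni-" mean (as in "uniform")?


Prefix: uni-
Example: uniform (uni- + form)
Meaning = one


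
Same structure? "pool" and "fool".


Pattern of "pool": [0, 1, 1, 2]
Pattern of "fool": [0, 1, 1, 2]
Patterns match
Same pattern = Yes


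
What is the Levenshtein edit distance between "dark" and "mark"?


Word 1: "dark" (length 4)
Word 2: "mark" (length 4)
One optimal edit sequence (insert/delete/substitute each cost 1):
  1. substitute 'd' -> 'm'  (+1)
  2. keep 'a'
  3. keep 'r'
  4. keep 'k'
Total edit operations: 1
Edit distance = 1


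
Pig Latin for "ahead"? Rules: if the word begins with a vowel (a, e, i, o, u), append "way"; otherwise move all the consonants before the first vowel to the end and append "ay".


Word: "ahead"
Starts with vowel → add 'way'
Pig Latin = "aheadway"


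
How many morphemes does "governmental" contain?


Word: "governmental"
Morphemes: govern / -ment / -al
Each morpheme carries meaning
= 3 morphemes


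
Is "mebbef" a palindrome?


Word: "mebbef"
Reversed: "febbem"
Forward == Backward? mebbef != febbem
Palindrome = No


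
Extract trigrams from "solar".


Word: "solar" (length 5)
Number of trigrams = 5 - 3 + 1 = 3
  Position 0: "sol"
  Position 1: "ola"
  Position 2: "lar"
Trigrams = "sol", "ola", "lar"


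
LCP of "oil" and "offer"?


Word 1: "oil"
Word 2: "offer"
Comparing from start:
  Pos 0: 'o' == 'o'
  Pos 1: 'i' != 'f' (stop)
LCP = "o" (length 1)


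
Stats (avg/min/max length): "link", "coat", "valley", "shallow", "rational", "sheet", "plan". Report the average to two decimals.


Lengths: "link"=4, "coat"=4, "valley"=6, "shallow"=7, "rational"=8, "sheet"=5, "plan"=4
Sum = 38, Count = 7
Average = 38/7 = 5.43
= avg=5.43, min=4, max=8


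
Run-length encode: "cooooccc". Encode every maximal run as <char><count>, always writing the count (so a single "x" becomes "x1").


String: "cooooccc"
Scanning for consecutive runs:
  'c' x 1
  'o' x 4
  'c' x 3
RLE = "c1o4c3"


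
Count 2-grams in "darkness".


Word: "darkness" (length 8)
Number of 2-grams = length - 2 + 1 = 8 - 2 + 1
= 7


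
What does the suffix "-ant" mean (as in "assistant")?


Suffix: -ant
Example: assistant (assist + -ant)
Meaning = one who / that which


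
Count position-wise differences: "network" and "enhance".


Comparing character by character (same length = 7):
  Pos 0: 'n' vs 'e' !=
  Pos 1: 'e' vs 'n' !=
  Pos 2: 't' vs 'h' !=
  Pos 3: 'w' vs 'a' !=
  Pos 4: 'o' vs 'n' !=
  Pos 5: 'r' vs 'c' !=
  Pos 6: 'k' vs 'e' !=
Hamming distance = 7


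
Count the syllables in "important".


Word: "important"
Syllable breakdown: im / por / tant
Counting: 3 parts
= 3 syllables


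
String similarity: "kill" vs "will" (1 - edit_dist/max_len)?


Word 1: "kill" (length 4)
Word 2: "will" (length 4)
One optimal edit sequence:
  1. substitute 'k' -> 'w'  (+1)
  2. keep 'i'
  3. keep 'l'
  4. keep 'l'
Edit distance = 1
Max length = max(4, 4) = 4
Similarity = 1 - 1/4
= 0.7500


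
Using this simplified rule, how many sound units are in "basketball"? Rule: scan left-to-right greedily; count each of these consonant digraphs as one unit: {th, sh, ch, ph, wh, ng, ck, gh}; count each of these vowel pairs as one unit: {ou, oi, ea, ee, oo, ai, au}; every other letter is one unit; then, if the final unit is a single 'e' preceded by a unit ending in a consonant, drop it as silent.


Word: "basketball" (10 letters)
Left-to-right scan:
  (1) 'b' (letter)
  (2) 'a' (letter)
  (3) 's' (letter)
  (4) 'k' (letter)
  (5) 'e' (letter)
  (6) 't' (letter)
  (7) 'b' (letter)
  (8) 'a' (letter)
  (9) 'l' (letter)
  (10) 'l' (letter)
Units from scan: 10
Sound units = 10 units


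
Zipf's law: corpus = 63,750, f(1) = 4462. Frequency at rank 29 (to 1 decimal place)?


Zipf's law: f(r) = f(1) / r
f(1) = 4462
f(29) = 4462 / 29
= 153.9 occurrences


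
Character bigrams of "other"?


Word: "other" (length 5)
Number of bigrams = 5 - 2 + 1 = 4
  Position 0: "ot"
  Position 1: "th"
  Position 2: "he"
  Position 3: "er"
Bigrams = "ot", "th", "he", "er"


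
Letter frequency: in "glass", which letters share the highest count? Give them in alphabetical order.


Word: "glass"
Letter counts:
  'a': 1
  'g': 1
  'l': 1
  's': 2
Maximum count = 2
Most frequent = 's' (2 times each)


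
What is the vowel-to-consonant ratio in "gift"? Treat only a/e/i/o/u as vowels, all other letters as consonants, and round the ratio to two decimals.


Word: "gift"
Vowels (a,e,i,o,u): 1
Consonants: 3
Ratio = 1/3
= 0.33


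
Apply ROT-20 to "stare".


Word: "stare"
Shift: 20
Each letter → (letter + shift) mod 26:
  's' (18) + 20 = 12 → 'm'
  't' (19) + 20 = 13 → 'n'
  'a' (0) + 20 = 20 → 'u'
  'r' (17) + 20 = 11 → 'l'
  'e' (4) + 20 = 24 → 'y'
Result = "mnuly"


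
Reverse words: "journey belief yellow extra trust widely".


Original: "journey belief yellow extra trust widely"
Words (1..n): journey | belief | yellow | extra | trust | widely
Reversed (n..1): widely | trust | extra | yellow | belief | journey
Result = "widely trust extra yellow belief journey"


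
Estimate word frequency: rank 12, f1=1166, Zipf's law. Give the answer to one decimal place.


Zipf's law: f(r) = f(1) / r
f(1) = 1166
f(12) = 1166 / 12
= 97.2 occurrences


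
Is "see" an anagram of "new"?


Word 1: "new" → sorted: enw
Word 2: "see" → sorted: ees
Same letters? enw != ees
Anagram = No


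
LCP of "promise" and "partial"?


Word 1: "promise"
Word 2: "partial"
Comparing from start:
  Pos 0: 'p' == 'p'
  Pos 1: 'r' != 'a' (stop)
LCP = "p" (length 1)


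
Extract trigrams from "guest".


Word: "guest" (length 5)
Number of trigrams = 5 - 3 + 1 = 3
  Position 0: "gue"
  Position 1: "ues"
  Position 2: "est"
Trigrams = "gue", "ues", "est"


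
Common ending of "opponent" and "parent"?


Word 1: "opponent"
Word 2: "parent"
Comparing from end:
  Pos -1: 't' == 't'
  Pos -2: 'n' == 'n'
  Pos -3: 'e' == 'e'
  Pos -4: 'n' != 'r' (stop)
LCS = "ent" (length 3)


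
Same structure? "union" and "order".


Pattern of "union": [0, 1, 2, 3, 1]
Pattern of "order": [0, 1, 2, 3, 1]
Patterns match
Same pattern = Yes


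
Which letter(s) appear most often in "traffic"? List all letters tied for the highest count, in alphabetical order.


Word: "traffic"
Letter counts:
  'a': 1
  'c': 1
  'f': 2
  'i': 1
  'r': 1
  't': 1
Maximum count = 2
Most frequent = 'f' (2 times each)


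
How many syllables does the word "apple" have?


Word: "apple"
Syllable breakdown: ap · ple
Counting: 2 parts
= 2 syllables


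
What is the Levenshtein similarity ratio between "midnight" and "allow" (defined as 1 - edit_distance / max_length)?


Word 1: "midnight" (length 8)
Word 2: "allow" (length 5)
One optimal edit sequence:
  1. delete 'm'  (+1)
  2. delete 'i'  (+1)
  3. delete 'd'  (+1)
  4. substitute 'n' -> 'a'  (+1)
  5. substitute 'i' -> 'l'  (+1)
  6. substitute 'g' -> 'l'  (+1)
  7. substitute 'h' -> 'o'  (+1)
  8. substitute 't' -> 'w'  (+1)
Edit distance = 8
Max length = max(8, 5) = 8
Similarity = 1 - 8/8
= 0.0000


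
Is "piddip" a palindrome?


Word: "piddip"
Reversed: "piddip"
Forward == Backward? piddip == piddip
Palindrome = Yes


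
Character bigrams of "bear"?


Word: "bear" (length 4)
Number of bigrams = 4 - 2 + 1 = 3
  Position 0: "be"
  Position 1: "ea"
  Position 2: "ar"
Bigrams = "be", "ea", "ar"


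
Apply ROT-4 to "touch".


Word: "touch"
Shift: 4
Each letter → (letter + shift) mod 26:
  't' (19) + 4 = 23 → 'x'
  'o' (14) + 4 = 18 → 's'
  'u' (20) + 4 = 24 → 'y'
  'c' (2) + 4 = 6 → 'g'
  'h' (7) + 4 = 11 → 'l'
Result = "xsygl"


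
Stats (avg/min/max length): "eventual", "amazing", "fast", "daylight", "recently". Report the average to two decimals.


Lengths: "eventual"=8, "amazing"=7, "fast"=4, "daylight"=8, "recently"=8
Sum = 35, Count = 5
Average = 35/5 = 7.00
= avg=7.00, min=4, max=8


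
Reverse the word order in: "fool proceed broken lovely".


Original: "fool proceed broken lovely"
Words (1..n): fool | proceed | broken | lovely
Reversed (n..1): lovely | broken | proceed | fool
Result = "lovely broken proceed fool"


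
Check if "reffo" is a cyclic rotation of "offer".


Word: "offer", Candidate: "reffo"
Method: check if candidate is substring of word+word
"offeroffer" contains "reffo"? No
Is rotation = No


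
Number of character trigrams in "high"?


Word: "high" (length 4)
Number of 3-grams = length - 3 + 1 = 4 - 3 + 1
= 2


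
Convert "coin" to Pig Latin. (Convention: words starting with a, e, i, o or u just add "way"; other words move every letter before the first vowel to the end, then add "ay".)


Word: "coin"
Starts with consonant(s) → move to end, add 'ay'
Consonant cluster: "c"
Pig Latin = "oincay"


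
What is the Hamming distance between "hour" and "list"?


Comparing character by character (same length = 4):
  Pos 0: 'h' vs 'l' !=
  Pos 1: 'o' vs 'i' !=
  Pos 2: 'u' vs 's' !=
  Pos 3: 'r' vs 't' !=
Hamming distance = 4


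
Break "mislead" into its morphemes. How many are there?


Word: "mislead"
Morphemes: mis- / lead
Each morpheme carries meaning
= 2 morphemes
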